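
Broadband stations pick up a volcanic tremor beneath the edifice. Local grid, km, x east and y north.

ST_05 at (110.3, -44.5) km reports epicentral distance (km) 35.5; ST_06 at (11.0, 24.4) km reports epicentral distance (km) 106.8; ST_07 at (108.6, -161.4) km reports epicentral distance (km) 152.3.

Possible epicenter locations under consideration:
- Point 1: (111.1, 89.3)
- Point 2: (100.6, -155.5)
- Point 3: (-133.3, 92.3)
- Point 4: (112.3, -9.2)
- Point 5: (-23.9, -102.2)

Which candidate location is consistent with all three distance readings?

For each candidate, compare |candidate − station| to the reported distance:
Point 1: residuals ST_05 98.3, ST_06 12.5, ST_07 98.4 → max 98.4 km
Point 2: residuals ST_05 75.9, ST_06 94.2, ST_07 142.4 → max 142.4 km
Point 3: residuals ST_05 243.9, ST_06 52.7, ST_07 198.2 → max 243.9 km
Point 4: residuals ST_05 0.1, ST_06 0.1, ST_07 0.1 → max 0.1 km
Point 5: residuals ST_05 110.6, ST_06 24.5, ST_07 7.2 → max 110.6 km
Only Point 4 has all residuals ≈ 0.

Point 4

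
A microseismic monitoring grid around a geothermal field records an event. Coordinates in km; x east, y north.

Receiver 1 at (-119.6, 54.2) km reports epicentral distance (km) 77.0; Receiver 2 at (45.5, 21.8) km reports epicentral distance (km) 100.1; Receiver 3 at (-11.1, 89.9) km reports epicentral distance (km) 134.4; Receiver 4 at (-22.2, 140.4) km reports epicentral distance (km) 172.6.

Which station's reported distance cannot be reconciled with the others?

Solve using three stations at a time. Using Receiver 1, Receiver 3, Receiver 4 (subtract circle equations pairwise → linear system) gives (x, y) ≈ (-91.8, -17.5).
Distances from that point to each station vs reported:
  Receiver 1: calculated 76.9 vs reported 77.0 → residual 0.1 km
  Receiver 2: calculated 142.8 vs reported 100.1 → residual 42.7 km
  Receiver 3: calculated 134.3 vs reported 134.4 → residual 0.1 km
  Receiver 4: calculated 172.5 vs reported 172.6 → residual 0.1 km
Receiver 1, Receiver 3, Receiver 4 are mutually consistent (residuals ≈ 0); Receiver 2 is off by 42.7 km.

Receiver 2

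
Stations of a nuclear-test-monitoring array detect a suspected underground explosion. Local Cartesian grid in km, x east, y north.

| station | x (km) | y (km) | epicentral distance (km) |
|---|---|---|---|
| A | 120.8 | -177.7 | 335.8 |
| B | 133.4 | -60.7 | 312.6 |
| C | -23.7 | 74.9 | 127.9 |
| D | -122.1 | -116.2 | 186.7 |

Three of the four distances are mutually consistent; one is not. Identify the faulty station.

A

Solve using three stations at a time. Using B, C, D (subtract circle equations pairwise → linear system) gives (x, y) ≈ (-151.4, 68.2).
Distances from that point to each station vs reported:
  A: calculated 366.8 vs reported 335.8 → residual 31.0 km
  B: calculated 312.6 vs reported 312.6 → residual 0.0 km
  C: calculated 127.9 vs reported 127.9 → residual 0.0 km
  D: calculated 186.7 vs reported 186.7 → residual 0.0 km
B, C, D are mutually consistent (residuals ≈ 0); A is off by 31.0 km.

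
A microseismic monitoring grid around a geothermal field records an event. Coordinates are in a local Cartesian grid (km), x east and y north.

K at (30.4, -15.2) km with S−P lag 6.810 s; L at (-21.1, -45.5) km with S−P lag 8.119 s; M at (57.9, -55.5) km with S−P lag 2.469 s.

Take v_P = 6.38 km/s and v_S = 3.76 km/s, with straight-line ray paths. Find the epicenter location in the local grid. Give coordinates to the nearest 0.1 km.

Distance from S−P lag: d = Δt · v_P v_S / (v_P − v_S) = Δt · (6.38·3.76)/(6.38−3.76) ≈ 9.1560·Δt.
So d_K = 62.35, d_L = 74.34, d_M = 22.61 km.
Circle about each station: (x − 30.4)² + (y + 15.2)² = 62.35²; (x + 21.1)² + (y + 45.5)² = 74.34²; (x − 57.9)² + (y + 55.5)² = 22.61².
Subtracting pairs of circle equations eliminates x²+y² and gives linear equations (the radical axes):
-103.0 x − 60.6 y = -278.65
55.0 x − 80.6 y = 8653.77
Solving the 2×2 system: x ≈ 47.0, y ≈ -75.3 km.
Check against K (with the unrounded x, y): √((x − 30.4)²+(y + 15.2)²) = 62.34 ≈ 62.35 km. ✓

47.0 km east, -75.3 km north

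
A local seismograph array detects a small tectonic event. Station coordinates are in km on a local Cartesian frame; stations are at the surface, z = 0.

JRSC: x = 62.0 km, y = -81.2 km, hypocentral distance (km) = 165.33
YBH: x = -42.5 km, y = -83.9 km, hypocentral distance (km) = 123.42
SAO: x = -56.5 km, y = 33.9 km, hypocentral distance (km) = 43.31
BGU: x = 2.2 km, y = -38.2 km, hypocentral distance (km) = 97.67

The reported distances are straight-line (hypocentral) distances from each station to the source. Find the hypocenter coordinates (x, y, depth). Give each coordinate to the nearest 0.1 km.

x ≈ -51.1 km, y ≈ 31.5 km, depth ≈ 42.9 km

Each station gives a sphere (x−x_i)² + (y−y_i)² + z² = d_i² (stations at z=0).
Subtracting the JRSC sphere from YBH and SAO: z² cancels, leaving linear equations in x and y:
-209.0 x − 5.4 y = 10509.53
-237.0 x + 230.2 y = 19362.27
Solving: x ≈ -51.099, y ≈ 31.502 km (keep extra digits for the depth step; rounded: -51.1, 31.5).
Then from the JRSC sphere: z² = 165.33² − (x − 62.0)² − (y + 81.2)² with x = -51.099, y = 31.502, so z ≈ 42.906 ≈ 42.9 km.
Check against BGU (with the unrounded solution): distance 97.67 ≈ 97.67 km. ✓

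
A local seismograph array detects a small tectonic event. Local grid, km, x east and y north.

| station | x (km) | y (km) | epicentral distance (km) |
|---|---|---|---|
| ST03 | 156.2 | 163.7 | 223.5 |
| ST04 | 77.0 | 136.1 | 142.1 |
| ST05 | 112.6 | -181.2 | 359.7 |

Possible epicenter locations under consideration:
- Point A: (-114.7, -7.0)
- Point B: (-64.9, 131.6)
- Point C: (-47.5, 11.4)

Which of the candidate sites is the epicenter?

For each candidate, compare |candidate − station| to the reported distance:
Point A: residuals ST03 96.7, ST04 97.1, ST05 73.3 → max 97.1 km
Point B: residuals ST03 0.1, ST04 0.1, ST05 0.0 → max 0.1 km
Point C: residuals ST03 30.8, ST04 34.1, ST05 109.2 → max 109.2 km
Only Point B has all residuals ≈ 0.

Point B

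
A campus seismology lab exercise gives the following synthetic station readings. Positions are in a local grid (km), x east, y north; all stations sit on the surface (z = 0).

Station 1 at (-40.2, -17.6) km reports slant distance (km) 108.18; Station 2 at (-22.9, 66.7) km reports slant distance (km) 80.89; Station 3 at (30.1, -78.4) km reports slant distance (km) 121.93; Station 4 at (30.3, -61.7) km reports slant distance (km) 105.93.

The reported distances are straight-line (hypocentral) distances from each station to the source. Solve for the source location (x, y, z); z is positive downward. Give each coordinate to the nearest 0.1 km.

Each station gives a sphere (x−x_i)² + (y−y_i)² + z² = d_i² (stations at z=0).
Subtracting the Station 1 sphere from Station 2 and Station 3: z² cancels, leaving linear equations in x and y:
34.6 x + 168.6 y = 8207.22
140.6 x − 121.6 y = 1962.76
Solving: x ≈ 47.610, y ≈ 38.908 km (keep extra digits for the depth step; rounded: 47.6, 38.9).
Then from the Station 1 sphere: z² = 108.18² − (x + 40.2)² − (y + 17.6)² with x = 47.610, y = 38.908, so z ≈ 28.269 ≈ 28.3 km.
Check against Station 4 (with the unrounded solution): distance 105.93 ≈ 105.93 km. ✓

(47.6, 38.9, 28.3)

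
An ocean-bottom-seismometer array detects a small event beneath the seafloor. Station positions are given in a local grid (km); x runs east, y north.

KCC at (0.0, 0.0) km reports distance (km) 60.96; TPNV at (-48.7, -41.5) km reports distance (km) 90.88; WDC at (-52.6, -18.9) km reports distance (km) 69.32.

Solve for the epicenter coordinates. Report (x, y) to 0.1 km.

Circle about each station: x² + y² = 60.96²; (x + 48.7)² + (y + 41.5)² = 90.88²; (x + 52.6)² + (y + 18.9)² = 69.32².
Subtracting the KCC equation from the TPNV and WDC equations removes the quadratic terms:
-97.4 x − 83.0 y = -449.11
-105.2 x − 37.8 y = 2034.83
Solving the 2×2 system: x ≈ -36.8, y ≈ 48.6 km.

x ≈ -36.8 km, y ≈ 48.6 km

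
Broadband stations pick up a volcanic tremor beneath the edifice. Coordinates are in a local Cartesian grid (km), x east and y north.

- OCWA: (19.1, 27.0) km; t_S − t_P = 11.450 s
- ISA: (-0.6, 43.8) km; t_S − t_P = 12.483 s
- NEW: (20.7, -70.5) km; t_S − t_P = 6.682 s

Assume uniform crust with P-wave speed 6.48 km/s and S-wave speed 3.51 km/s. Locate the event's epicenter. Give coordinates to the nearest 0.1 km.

(-25.5, -48.5)

Distance from S−P lag: d = Δt · v_P v_S / (v_P − v_S) = Δt · (6.48·3.51)/(6.48−3.51) ≈ 7.6582·Δt.
So d_OCWA = 87.69, d_ISA = 95.60, d_NEW = 51.17 km.
Circle about each station: (x − 19.1)² + (y − 27.0)² = 87.69²; (x + 0.6)² + (y − 43.8)² = 95.60²; (x − 20.7)² + (y + 70.5)² = 51.17².
Subtracting the OCWA equation from the ISA and NEW equations removes the quadratic terms:
-39.4 x + 33.6 y = -624.83
3.2 x − 195.0 y = 9376.10
Solving the 2×2 system: x ≈ -25.5, y ≈ -48.5 km.
Check against OCWA (with the unrounded x, y): √((x − 19.1)²+(y − 27.0)²) = 87.69 ≈ 87.69 km. ✓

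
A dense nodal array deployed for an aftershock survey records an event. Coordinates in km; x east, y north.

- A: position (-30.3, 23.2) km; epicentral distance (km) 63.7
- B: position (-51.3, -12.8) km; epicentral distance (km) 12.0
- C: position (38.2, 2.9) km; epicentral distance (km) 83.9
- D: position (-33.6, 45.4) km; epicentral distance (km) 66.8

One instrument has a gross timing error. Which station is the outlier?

Solve using three stations at a time. Using B, C, D (subtract circle equations pairwise → linear system) gives (x, y) ≈ (-42.3, -20.8).
Distances from that point to each station vs reported:
  A: calculated 45.6 vs reported 63.7 → residual 18.1 km
  B: calculated 12.1 vs reported 12.0 → residual 0.1 km
  C: calculated 83.9 vs reported 83.9 → residual 0.0 km
  D: calculated 66.8 vs reported 66.8 → residual 0.0 km
B, C, D are mutually consistent (residuals ≈ 0); A is off by 18.1 km.

A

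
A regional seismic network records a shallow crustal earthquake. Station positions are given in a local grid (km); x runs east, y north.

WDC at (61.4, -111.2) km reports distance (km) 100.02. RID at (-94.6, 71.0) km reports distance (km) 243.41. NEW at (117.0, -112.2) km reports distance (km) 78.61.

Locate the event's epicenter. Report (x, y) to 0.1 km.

Circle about each station: (x − 61.4)² + (y + 111.2)² = 100.02²; (x + 94.6)² + (y − 71.0)² = 243.41²; (x − 117.0)² + (y + 112.2)² = 78.61².
Subtracting the WDC equation from the RID and NEW equations removes the quadratic terms:
-312.0 x + 364.4 y = -51389.67
111.2 x − 2.0 y = 13966.91
Solving the 2×2 system: x ≈ 125.0, y ≈ -34.0 km.
Check against WDC (with the unrounded x, y): √((x − 61.4)²+(y + 111.2)²) = 100.01 ≈ 100.02 km. ✓

(125.0, -34.0)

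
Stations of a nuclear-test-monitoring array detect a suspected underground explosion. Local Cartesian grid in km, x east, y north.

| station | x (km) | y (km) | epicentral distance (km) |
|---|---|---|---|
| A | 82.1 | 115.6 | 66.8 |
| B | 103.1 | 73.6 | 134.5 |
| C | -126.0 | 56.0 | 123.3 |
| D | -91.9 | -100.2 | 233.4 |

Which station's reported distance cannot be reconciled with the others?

A

Solve using three stations at a time. Using B, C, D (subtract circle equations pairwise → linear system) gives (x, y) ≈ (-22.2, 122.6).
Distances from that point to each station vs reported:
  A: calculated 104.5 vs reported 66.8 → residual 37.7 km
  B: calculated 134.5 vs reported 134.5 → residual 0.0 km
  C: calculated 123.3 vs reported 123.3 → residual 0.0 km
  D: calculated 233.4 vs reported 233.4 → residual 0.0 km
B, C, D are mutually consistent (residuals ≈ 0); A is off by 37.7 km.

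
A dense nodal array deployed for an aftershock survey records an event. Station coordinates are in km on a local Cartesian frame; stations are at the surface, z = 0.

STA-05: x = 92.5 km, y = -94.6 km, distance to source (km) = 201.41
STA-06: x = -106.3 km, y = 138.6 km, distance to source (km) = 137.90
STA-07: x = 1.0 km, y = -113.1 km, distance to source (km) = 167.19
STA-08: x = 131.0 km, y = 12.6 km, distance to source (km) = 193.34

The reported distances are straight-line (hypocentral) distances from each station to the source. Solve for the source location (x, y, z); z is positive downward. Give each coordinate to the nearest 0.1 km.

Each station gives a sphere (x−x_i)² + (y−y_i)² + z² = d_i² (stations at z=0).
Subtracting the STA-05 sphere from STA-06 and STA-07: z² cancels, leaving linear equations in x and y:
-397.6 x + 466.4 y = 34553.82
-183.0 x − 37.0 y = 7900.69
Solving: x ≈ -49.603, y ≈ 31.800 km (keep extra digits for the depth step; rounded: -49.6, 31.8).
Then from the STA-05 sphere: z² = 201.41² − (x − 92.5)² − (y + 94.6)² with x = -49.603, y = 31.800, so z ≈ 66.301 ≈ 66.3 km.
Check against STA-08 (with the unrounded solution): distance 193.34 ≈ 193.34 km. ✓

(-49.6, 31.8, 66.3)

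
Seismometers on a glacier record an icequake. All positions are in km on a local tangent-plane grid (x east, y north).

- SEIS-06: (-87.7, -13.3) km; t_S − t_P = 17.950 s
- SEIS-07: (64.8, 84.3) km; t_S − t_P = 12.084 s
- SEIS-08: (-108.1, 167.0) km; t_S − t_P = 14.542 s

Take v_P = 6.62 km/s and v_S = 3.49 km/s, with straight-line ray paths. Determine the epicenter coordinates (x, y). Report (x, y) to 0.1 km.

-22.6 km east, 102.1 km north

Distance from S−P lag: d = Δt · v_P v_S / (v_P − v_S) = Δt · (6.62·3.49)/(6.62−3.49) ≈ 7.3814·Δt.
So d_SEIS-06 = 132.50, d_SEIS-07 = 89.20, d_SEIS-08 = 107.34 km.
Circle about each station: (x + 87.7)² + (y + 13.3)² = 132.50²; (x − 64.8)² + (y − 84.3)² = 89.20²; (x + 108.1)² + (y − 167.0)² = 107.34².
Subtracting the SEIS-06 equation from the SEIS-07 and SEIS-08 equations removes the quadratic terms:
305.0 x + 195.2 y = 13036.96
-40.8 x + 360.6 y = 37740.80
Solving the 2×2 system: x ≈ -22.6, y ≈ 102.1 km.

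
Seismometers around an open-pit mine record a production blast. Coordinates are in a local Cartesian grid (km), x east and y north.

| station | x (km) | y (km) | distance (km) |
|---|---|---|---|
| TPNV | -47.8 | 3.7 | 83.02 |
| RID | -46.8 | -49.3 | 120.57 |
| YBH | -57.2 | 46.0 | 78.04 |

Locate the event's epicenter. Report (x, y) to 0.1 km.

Circle about each station: (x + 47.8)² + (y − 3.7)² = 83.02²; (x + 46.8)² + (y + 49.3)² = 120.57²; (x + 57.2)² + (y − 46.0)² = 78.04².
Subtracting pairs of circle equations eliminates x²+y² and gives linear equations (the radical axes):
2.0 x − 106.0 y = -5322.60
-18.8 x + 84.6 y = 3891.39
Solving the 2×2 system: x ≈ 20.7, y ≈ 50.6 km.
Check against TPNV (with the unrounded x, y): √((x + 47.8)²+(y − 3.7)²) = 83.05 ≈ 83.02 km. ✓

(20.7, 50.6)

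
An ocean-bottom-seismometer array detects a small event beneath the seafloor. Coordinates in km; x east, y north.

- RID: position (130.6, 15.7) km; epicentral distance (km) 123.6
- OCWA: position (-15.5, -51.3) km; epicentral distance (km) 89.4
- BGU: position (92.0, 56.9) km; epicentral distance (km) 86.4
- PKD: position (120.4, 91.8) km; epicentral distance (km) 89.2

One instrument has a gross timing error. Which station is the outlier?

Solve using three stations at a time. Using RID, OCWA, BGU (subtract circle equations pairwise → linear system) gives (x, y) ≈ (8.5, 34.8).
Distances from that point to each station vs reported:
  RID: calculated 123.6 vs reported 123.6 → residual 0.0 km
  OCWA: calculated 89.4 vs reported 89.4 → residual 0.0 km
  BGU: calculated 86.4 vs reported 86.4 → residual 0.0 km
  PKD: calculated 125.6 vs reported 89.2 → residual 36.4 km
RID, OCWA, BGU are mutually consistent (residuals ≈ 0); PKD is off by 36.4 km.

PKD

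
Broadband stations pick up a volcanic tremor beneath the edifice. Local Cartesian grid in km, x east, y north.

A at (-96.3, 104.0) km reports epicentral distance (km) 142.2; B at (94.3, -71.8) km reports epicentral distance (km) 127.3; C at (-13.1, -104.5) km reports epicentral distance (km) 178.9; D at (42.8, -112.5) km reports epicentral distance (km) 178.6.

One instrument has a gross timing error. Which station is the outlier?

Solve using three stations at a time. Using A, C, D (subtract circle equations pairwise → linear system) gives (x, y) ≈ (40.8, 66.1).
Distances from that point to each station vs reported:
  A: calculated 142.2 vs reported 142.2 → residual 0.0 km
  B: calculated 147.9 vs reported 127.3 → residual 20.6 km
  C: calculated 178.9 vs reported 178.9 → residual 0.0 km
  D: calculated 178.6 vs reported 178.6 → residual 0.0 km
A, C, D are mutually consistent (residuals ≈ 0); B is off by 20.6 km.

B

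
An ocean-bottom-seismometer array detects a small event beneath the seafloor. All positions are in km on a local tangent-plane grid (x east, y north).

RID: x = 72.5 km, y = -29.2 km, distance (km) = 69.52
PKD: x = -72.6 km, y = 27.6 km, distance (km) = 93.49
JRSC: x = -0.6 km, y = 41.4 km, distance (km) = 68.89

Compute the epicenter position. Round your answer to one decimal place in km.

x ≈ 3.0 km, y ≈ -27.4 km

Circle about each station: (x − 72.5)² + (y + 29.2)² = 69.52²; (x + 72.6)² + (y − 27.6)² = 93.49²; (x + 0.6)² + (y − 41.4)² = 68.89².
Subtracting pairs of circle equations eliminates x²+y² and gives linear equations (the radical axes):
-290.2 x + 113.6 y = -3983.72
-146.2 x + 141.2 y = -4307.37
Solving the 2×2 system: x ≈ 3.0, y ≈ -27.4 km.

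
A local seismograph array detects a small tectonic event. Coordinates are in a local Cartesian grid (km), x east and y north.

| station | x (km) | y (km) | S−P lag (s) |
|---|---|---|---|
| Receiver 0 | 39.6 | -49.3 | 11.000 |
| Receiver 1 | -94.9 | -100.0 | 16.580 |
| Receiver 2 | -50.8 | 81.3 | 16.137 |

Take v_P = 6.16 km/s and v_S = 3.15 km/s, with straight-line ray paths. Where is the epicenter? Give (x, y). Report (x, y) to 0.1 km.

Distance from S−P lag: d = Δt · v_P v_S / (v_P − v_S) = Δt · (6.16·3.15)/(6.16−3.15) ≈ 6.4465·Δt.
So d_Receiver 0 = 70.91, d_Receiver 1 = 106.88, d_Receiver 2 = 104.03 km.
Circle about each station: (x − 39.6)² + (y + 49.3)² = 70.91²; (x + 94.9)² + (y + 100.0)² = 106.88²; (x + 50.8)² + (y − 81.3)² = 104.03².
Subtracting pairs of circle equations eliminates x²+y² and gives linear equations (the radical axes):
-269.0 x − 101.4 y = 8612.25
-180.8 x + 261.2 y = -602.33
Solving the 2×2 system: x ≈ -24.7, y ≈ -19.4 km.
Check against Receiver 0 (with the unrounded x, y): √((x − 39.6)²+(y + 49.3)²) = 70.91 ≈ 70.91 km. ✓

(-24.7, -19.4)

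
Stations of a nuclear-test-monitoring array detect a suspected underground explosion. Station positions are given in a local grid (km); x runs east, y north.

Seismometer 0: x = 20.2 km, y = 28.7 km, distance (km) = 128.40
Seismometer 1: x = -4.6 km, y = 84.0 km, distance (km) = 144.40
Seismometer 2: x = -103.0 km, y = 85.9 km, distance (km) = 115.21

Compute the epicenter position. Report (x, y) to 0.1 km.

x ≈ -94.5 km, y ≈ -29.0 km

Circle about each station: (x − 20.2)² + (y − 28.7)² = 128.40²; (x + 4.6)² + (y − 84.0)² = 144.40²; (x + 103.0)² + (y − 85.9)² = 115.21².
Subtracting the Seismometer 0 equation from the Seismometer 1 and Seismometer 2 equations removes the quadratic terms:
-49.6 x + 110.6 y = 1480.63
-246.4 x + 114.4 y = 19969.30
Solving the 2×2 system: x ≈ -94.5, y ≈ -29.0 km.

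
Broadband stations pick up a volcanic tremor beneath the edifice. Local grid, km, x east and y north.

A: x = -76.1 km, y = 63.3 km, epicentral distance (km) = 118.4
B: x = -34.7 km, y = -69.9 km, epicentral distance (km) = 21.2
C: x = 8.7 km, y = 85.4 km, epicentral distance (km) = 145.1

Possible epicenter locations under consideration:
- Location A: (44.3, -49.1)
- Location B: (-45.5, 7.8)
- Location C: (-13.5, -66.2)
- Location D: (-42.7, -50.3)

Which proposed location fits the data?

Location D

For each candidate, compare |candidate − station| to the reported distance:
Location A: residuals A 46.3, B 60.5, C 6.0 → max 60.5 km
Location B: residuals A 55.0, B 57.2, C 50.4 → max 57.2 km
Location C: residuals A 25.4, B 0.3, C 8.1 → max 25.4 km
Location D: residuals A 0.0, B 0.0, C 0.0 → max 0.0 km
Only Location D has all residuals ≈ 0.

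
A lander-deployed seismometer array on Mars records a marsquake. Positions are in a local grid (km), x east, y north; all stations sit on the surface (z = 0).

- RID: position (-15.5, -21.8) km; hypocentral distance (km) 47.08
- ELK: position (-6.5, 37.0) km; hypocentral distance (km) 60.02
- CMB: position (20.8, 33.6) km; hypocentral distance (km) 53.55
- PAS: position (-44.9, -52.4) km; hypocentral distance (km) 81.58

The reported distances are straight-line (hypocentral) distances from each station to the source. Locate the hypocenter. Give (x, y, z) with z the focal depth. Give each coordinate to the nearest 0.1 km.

x ≈ 15.2 km, y ≈ -8.2 km, depth ≈ 33.0 km

Each station gives a sphere (x−x_i)² + (y−y_i)² + z² = d_i² (stations at z=0).
Subtracting the RID sphere from ELK and CMB: z² cancels, leaving linear equations in x and y:
18.0 x + 117.6 y = -690.11
72.6 x + 110.8 y = 195.03
Solving: x ≈ 15.191, y ≈ -8.193 km (keep extra digits for the depth step; rounded: 15.2, -8.2).
Then from the RID sphere: z² = 47.08² − (x + 15.5)² − (y + 21.8)² with x = 15.191, y = -8.193, so z ≈ 33.007 ≈ 33.0 km.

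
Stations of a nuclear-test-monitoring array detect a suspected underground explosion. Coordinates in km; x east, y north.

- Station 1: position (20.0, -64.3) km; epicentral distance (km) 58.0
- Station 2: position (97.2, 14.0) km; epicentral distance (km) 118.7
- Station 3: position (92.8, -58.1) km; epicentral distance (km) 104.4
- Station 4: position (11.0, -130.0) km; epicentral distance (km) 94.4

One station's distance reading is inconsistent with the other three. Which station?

Solve using three stations at a time. Using Station 2, Station 3, Station 4 (subtract circle equations pairwise → linear system) gives (x, y) ≈ (-9.7, -37.8).
Distances from that point to each station vs reported:
  Station 1: calculated 39.8 vs reported 58.0 → residual 18.2 km
  Station 2: calculated 118.8 vs reported 118.7 → residual 0.1 km
  Station 3: calculated 104.5 vs reported 104.4 → residual 0.1 km
  Station 4: calculated 94.5 vs reported 94.4 → residual 0.1 km
Station 2, Station 3, Station 4 are mutually consistent (residuals ≈ 0); Station 1 is off by 18.2 km.

Station 1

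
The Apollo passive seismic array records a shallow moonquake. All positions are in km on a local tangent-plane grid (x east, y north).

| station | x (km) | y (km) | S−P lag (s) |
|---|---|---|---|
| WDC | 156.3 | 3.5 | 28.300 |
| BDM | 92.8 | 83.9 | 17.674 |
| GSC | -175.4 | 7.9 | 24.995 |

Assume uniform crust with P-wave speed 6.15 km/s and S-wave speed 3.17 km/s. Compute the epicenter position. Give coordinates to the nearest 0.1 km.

(-20.2, 59.4)

Distance from S−P lag: d = Δt · v_P v_S / (v_P − v_S) = Δt · (6.15·3.17)/(6.15−3.17) ≈ 6.5421·Δt.
So d_WDC = 185.14, d_BDM = 115.63, d_GSC = 163.52 km.
Circle about each station: (x − 156.3)² + (y − 3.5)² = 185.14²; (x − 92.8)² + (y − 83.9)² = 115.63²; (x + 175.4)² + (y − 7.9)² = 163.52².
Subtracting the WDC equation from the BDM and GSC equations removes the quadratic terms:
-127.0 x + 160.8 y = 12115.63
-663.4 x + 8.8 y = 13923.66
Solving the 2×2 system: x ≈ -20.2, y ≈ 59.4 km.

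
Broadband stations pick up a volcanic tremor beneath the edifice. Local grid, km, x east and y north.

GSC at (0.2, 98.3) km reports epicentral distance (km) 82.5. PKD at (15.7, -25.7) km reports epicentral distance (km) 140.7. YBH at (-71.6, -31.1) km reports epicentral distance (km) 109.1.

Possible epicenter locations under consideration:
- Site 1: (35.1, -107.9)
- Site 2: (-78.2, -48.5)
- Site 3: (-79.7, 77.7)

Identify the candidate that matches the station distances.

For each candidate, compare |candidate − station| to the reported distance:
Site 1: residuals GSC 126.6, PKD 56.2, YBH 22.4 → max 126.6 km
Site 2: residuals GSC 83.9, PKD 44.1, YBH 90.5 → max 90.5 km
Site 3: residuals GSC 0.0, PKD 0.0, YBH 0.0 → max 0.0 km
Only Site 3 has all residuals ≈ 0.

Site 3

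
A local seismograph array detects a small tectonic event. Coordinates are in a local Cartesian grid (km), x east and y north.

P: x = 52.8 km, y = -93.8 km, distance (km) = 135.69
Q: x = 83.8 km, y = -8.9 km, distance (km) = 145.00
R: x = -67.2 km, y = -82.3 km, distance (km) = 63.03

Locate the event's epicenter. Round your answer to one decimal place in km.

(-60.8, -19.6)

Circle about each station: (x − 52.8)² + (y + 93.8)² = 135.69²; (x − 83.8)² + (y + 8.9)² = 145.00²; (x + 67.2)² + (y + 82.3)² = 63.03².
Subtracting pairs of circle equations eliminates x²+y² and gives linear equations (the radical axes):
62.0 x + 169.8 y = -7097.85
-240.0 x + 23.0 y = 14141.85
Solving the 2×2 system: x ≈ -60.8, y ≈ -19.6 km.
Check against P (with the unrounded x, y): √((x − 52.8)²+(y + 93.8)²) = 135.69 ≈ 135.69 km. ✓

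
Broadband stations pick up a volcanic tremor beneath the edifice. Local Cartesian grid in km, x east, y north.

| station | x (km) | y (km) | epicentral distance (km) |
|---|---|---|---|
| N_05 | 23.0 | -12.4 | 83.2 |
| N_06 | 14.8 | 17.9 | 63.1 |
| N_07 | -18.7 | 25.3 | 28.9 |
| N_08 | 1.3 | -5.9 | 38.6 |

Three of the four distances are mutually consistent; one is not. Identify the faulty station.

N_08

Solve using three stations at a time. Using N_05, N_06, N_07 (subtract circle equations pairwise → linear system) gives (x, y) ≈ (-46.3, 33.6).
Distances from that point to each station vs reported:
  N_05: calculated 83.2 vs reported 83.2 → residual 0.0 km
  N_06: calculated 63.0 vs reported 63.1 → residual 0.1 km
  N_07: calculated 28.8 vs reported 28.9 → residual 0.1 km
  N_08: calculated 61.8 vs reported 38.6 → residual 23.2 km
N_05, N_06, N_07 are mutually consistent (residuals ≈ 0); N_08 is off by 23.2 km.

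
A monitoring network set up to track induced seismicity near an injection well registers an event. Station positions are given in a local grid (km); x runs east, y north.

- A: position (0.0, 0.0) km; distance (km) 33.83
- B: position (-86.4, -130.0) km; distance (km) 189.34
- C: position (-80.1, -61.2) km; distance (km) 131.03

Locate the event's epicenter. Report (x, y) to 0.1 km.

Circle about each station: x² + y² = 33.83²; (x + 86.4)² + (y + 130.0)² = 189.34²; (x + 80.1)² + (y + 61.2)² = 131.03².
Subtracting pairs of circle equations eliminates x²+y² and gives linear equations (the radical axes):
-172.8 x − 260.0 y = -10340.21
-160.2 x − 122.4 y = -5862.94
Solving the 2×2 system: x ≈ 12.6, y ≈ 31.4 km.
Check against A (with the unrounded x, y): √(x²+y²) = 33.83 ≈ 33.83 km. ✓

12.6 km east, 31.4 km north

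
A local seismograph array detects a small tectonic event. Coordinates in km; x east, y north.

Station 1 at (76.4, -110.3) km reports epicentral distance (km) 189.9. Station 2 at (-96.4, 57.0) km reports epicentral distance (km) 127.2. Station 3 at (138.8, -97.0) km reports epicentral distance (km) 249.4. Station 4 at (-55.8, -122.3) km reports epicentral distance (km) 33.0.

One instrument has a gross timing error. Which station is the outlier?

Station 4

Solve using three stations at a time. Using Station 1, Station 2, Station 3 (subtract circle equations pairwise → linear system) gives (x, y) ≈ (-109.1, -69.6).
Distances from that point to each station vs reported:
  Station 1: calculated 189.9 vs reported 189.9 → residual 0.0 km
  Station 2: calculated 127.2 vs reported 127.2 → residual 0.0 km
  Station 3: calculated 249.4 vs reported 249.4 → residual 0.0 km
  Station 4: calculated 75.0 vs reported 33.0 → residual 42.0 km
Station 1, Station 2, Station 3 are mutually consistent (residuals ≈ 0); Station 4 is off by 42.0 km.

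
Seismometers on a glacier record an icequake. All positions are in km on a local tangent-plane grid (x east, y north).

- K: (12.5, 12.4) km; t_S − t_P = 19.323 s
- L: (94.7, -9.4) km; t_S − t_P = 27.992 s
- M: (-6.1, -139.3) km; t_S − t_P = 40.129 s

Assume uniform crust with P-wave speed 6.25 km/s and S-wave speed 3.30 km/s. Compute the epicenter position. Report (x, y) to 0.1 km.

Distance from S−P lag: d = Δt · v_P v_S / (v_P − v_S) = Δt · (6.25·3.30)/(6.25−3.30) ≈ 6.9915·Δt.
So d_K = 135.10, d_L = 195.71, d_M = 280.56 km.
Circle about each station: (x − 12.5)² + (y − 12.4)² = 135.10²; (x − 94.7)² + (y + 9.4)² = 195.71²; (x + 6.1)² + (y + 139.3)² = 280.56².
Subtracting pairs of circle equations eliminates x²+y² and gives linear equations (the radical axes):
164.4 x − 43.6 y = -11303.95
-37.2 x − 303.4 y = -41330.21
Solving the 2×2 system: x ≈ -31.6, y ≈ 140.1 km.
Check against K (with the unrounded x, y): √((x − 12.5)²+(y − 12.4)²) = 135.10 ≈ 135.10 km. ✓

(-31.6, 140.1)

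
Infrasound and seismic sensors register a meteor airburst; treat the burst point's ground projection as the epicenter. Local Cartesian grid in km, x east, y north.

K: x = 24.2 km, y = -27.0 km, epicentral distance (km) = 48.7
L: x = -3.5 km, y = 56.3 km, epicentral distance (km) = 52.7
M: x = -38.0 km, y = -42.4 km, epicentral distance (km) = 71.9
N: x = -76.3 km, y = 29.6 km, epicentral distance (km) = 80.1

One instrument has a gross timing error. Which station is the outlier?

L

Solve using three stations at a time. Using K, M, N (subtract circle equations pairwise → linear system) gives (x, y) ≈ (2.8, 16.8).
Distances from that point to each station vs reported:
  K: calculated 48.8 vs reported 48.7 → residual 0.1 km
  L: calculated 40.0 vs reported 52.7 → residual 12.7 km
  M: calculated 72.0 vs reported 71.9 → residual 0.1 km
  N: calculated 80.1 vs reported 80.1 → residual 0.0 km
K, M, N are mutually consistent (residuals ≈ 0); L is off by 12.7 km.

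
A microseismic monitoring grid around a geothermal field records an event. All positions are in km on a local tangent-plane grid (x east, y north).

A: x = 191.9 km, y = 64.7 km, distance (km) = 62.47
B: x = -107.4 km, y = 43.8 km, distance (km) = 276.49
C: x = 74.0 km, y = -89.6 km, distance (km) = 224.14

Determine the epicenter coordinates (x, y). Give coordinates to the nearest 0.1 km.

159.0 km east, 117.8 km north

Circle about each station: (x − 191.9)² + (y − 64.7)² = 62.47²; (x + 107.4)² + (y − 43.8)² = 276.49²; (x − 74.0)² + (y + 89.6)² = 224.14².
Subtracting the A equation from the B and C equations removes the quadratic terms:
-598.6 x − 41.8 y = -100102.72
-235.8 x − 308.6 y = -73843.78
Solving the 2×2 system: x ≈ 159.0, y ≈ 117.8 km.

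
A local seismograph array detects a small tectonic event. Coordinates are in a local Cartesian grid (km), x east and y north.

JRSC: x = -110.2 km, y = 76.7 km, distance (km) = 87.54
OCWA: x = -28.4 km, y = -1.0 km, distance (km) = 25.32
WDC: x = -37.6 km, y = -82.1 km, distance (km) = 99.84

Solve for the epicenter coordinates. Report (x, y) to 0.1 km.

Circle about each station: (x + 110.2)² + (y − 76.7)² = 87.54²; (x + 28.4)² + (y + 1.0)² = 25.32²; (x + 37.6)² + (y + 82.1)² = 99.84².
Subtracting the JRSC equation from the OCWA and WDC equations removes the quadratic terms:
163.6 x − 155.4 y = -10197.22
145.2 x − 317.6 y = -12177.53
Solving the 2×2 system: x ≈ -45.8, y ≈ 17.4 km.

(-45.8, 17.4)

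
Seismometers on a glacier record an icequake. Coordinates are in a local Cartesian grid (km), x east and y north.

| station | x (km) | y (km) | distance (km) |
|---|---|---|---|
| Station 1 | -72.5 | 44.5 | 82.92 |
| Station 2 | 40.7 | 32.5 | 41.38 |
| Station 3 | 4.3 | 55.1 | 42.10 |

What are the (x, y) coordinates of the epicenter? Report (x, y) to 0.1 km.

Circle about each station: (x + 72.5)² + (y − 44.5)² = 82.92²; (x − 40.7)² + (y − 32.5)² = 41.38²; (x − 4.3)² + (y − 55.1)² = 42.10².
Subtracting pairs of circle equations eliminates x²+y² and gives linear equations (the radical axes):
226.4 x − 24.0 y = 639.66
153.6 x + 21.2 y = 921.32
Solving the 2×2 system: x ≈ 4.2, y ≈ 13.0 km.
Check against Station 1 (with the unrounded x, y): √((x + 72.5)²+(y − 44.5)²) = 82.92 ≈ 82.92 km. ✓

x ≈ 4.2 km, y ≈ 13.0 km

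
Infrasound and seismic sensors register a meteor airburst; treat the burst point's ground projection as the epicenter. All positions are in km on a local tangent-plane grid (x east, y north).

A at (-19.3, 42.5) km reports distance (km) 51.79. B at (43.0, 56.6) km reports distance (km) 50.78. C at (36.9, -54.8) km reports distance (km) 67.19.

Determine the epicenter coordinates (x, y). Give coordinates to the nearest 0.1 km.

Circle about each station: (x + 19.3)² + (y − 42.5)² = 51.79²; (x − 43.0)² + (y − 56.6)² = 50.78²; (x − 36.9)² + (y + 54.8)² = 67.19².
Subtracting pairs of circle equations eliminates x²+y² and gives linear equations (the radical axes):
124.6 x + 28.2 y = 2977.42
112.4 x − 194.6 y = 353.62
Solving the 2×2 system: x ≈ 21.5, y ≈ 10.6 km.

21.5 km east, 10.6 km north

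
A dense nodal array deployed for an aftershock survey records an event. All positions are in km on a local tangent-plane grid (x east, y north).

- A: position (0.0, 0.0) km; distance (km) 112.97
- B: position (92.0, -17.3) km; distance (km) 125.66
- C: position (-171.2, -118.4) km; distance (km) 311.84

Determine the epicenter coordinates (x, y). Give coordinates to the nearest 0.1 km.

x ≈ 50.2 km, y ≈ 101.2 km

Circle about each station: x² + y² = 112.97²; (x − 92.0)² + (y + 17.3)² = 125.66²; (x + 171.2)² + (y + 118.4)² = 311.84².
Subtracting pairs of circle equations eliminates x²+y² and gives linear equations (the radical axes):
184.0 x − 34.6 y = 5735.08
-342.4 x − 236.8 y = -41153.96
Solving the 2×2 system: x ≈ 50.2, y ≈ 101.2 km.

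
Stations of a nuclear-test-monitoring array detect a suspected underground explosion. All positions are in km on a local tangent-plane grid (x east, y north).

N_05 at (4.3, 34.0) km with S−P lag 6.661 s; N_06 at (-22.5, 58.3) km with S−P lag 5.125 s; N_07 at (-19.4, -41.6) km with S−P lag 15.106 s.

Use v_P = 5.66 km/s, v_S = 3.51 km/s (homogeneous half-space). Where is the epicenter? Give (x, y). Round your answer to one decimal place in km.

x ≈ 6.8 km, y ≈ 95.5 km

Distance from S−P lag: d = Δt · v_P v_S / (v_P − v_S) = Δt · (5.66·3.51)/(5.66−3.51) ≈ 9.2403·Δt.
So d_N_05 = 61.55, d_N_06 = 47.36, d_N_07 = 139.58 km.
Circle about each station: (x − 4.3)² + (y − 34.0)² = 61.55²; (x + 22.5)² + (y − 58.3)² = 47.36²; (x + 19.4)² + (y + 41.6)² = 139.58².
Subtracting pairs of circle equations eliminates x²+y² and gives linear equations (the radical axes):
-53.6 x + 48.6 y = 4276.08
-47.4 x − 151.2 y = -14761.74
Solving the 2×2 system: x ≈ 6.8, y ≈ 95.5 km.
Check against N_05 (with the unrounded x, y): √((x − 4.3)²+(y − 34.0)²) = 61.55 ≈ 61.55 km. ✓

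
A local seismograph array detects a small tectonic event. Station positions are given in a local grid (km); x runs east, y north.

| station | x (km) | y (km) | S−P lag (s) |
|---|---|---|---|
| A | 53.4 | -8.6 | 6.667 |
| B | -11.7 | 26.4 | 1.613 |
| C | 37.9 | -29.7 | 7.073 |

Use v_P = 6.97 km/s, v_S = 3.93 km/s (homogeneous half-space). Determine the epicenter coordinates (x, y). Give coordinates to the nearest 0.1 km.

Distance from S−P lag: d = Δt · v_P v_S / (v_P − v_S) = Δt · (6.97·3.93)/(6.97−3.93) ≈ 9.0106·Δt.
So d_A = 60.07, d_B = 14.53, d_C = 63.73 km.
Circle about each station: (x − 53.4)² + (y + 8.6)² = 60.07²; (x + 11.7)² + (y − 26.4)² = 14.53²; (x − 37.9)² + (y + 29.7)² = 63.73².
Subtracting the A equation from the B and C equations removes the quadratic terms:
-130.2 x + 70.0 y = 1305.61
-31.0 x − 42.2 y = -1060.13
Solving the 2×2 system: x ≈ 2.5, y ≈ 23.3 km.

2.5 km east, 23.3 km north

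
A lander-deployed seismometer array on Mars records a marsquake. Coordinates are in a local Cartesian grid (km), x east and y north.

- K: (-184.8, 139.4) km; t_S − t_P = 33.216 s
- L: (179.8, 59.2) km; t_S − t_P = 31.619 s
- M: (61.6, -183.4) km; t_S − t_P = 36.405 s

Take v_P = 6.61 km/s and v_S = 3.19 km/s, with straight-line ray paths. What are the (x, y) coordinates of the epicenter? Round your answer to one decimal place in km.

x ≈ -12.7 km, y ≈ 28.4 km

Distance from S−P lag: d = Δt · v_P v_S / (v_P − v_S) = Δt · (6.61·3.19)/(6.61−3.19) ≈ 6.1655·Δt.
So d_K = 204.79, d_L = 194.95, d_M = 224.45 km.
Circle about each station: (x + 184.8)² + (y − 139.4)² = 204.79²; (x − 179.8)² + (y − 59.2)² = 194.95²; (x − 61.6)² + (y + 183.4)² = 224.45².
Subtracting pairs of circle equations eliminates x²+y² and gives linear equations (the radical axes):
729.2 x − 160.4 y = -13817.28
492.8 x − 645.6 y = -24592.14
Solving the 2×2 system: x ≈ -12.7, y ≈ 28.4 km.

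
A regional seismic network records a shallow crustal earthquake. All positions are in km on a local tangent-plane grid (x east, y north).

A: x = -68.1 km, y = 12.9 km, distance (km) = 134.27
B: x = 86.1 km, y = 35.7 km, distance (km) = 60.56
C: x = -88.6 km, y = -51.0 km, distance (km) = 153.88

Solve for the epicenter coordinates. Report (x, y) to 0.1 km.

Circle about each station: (x + 68.1)² + (y − 12.9)² = 134.27²; (x − 86.1)² + (y − 35.7)² = 60.56²; (x + 88.6)² + (y + 51.0)² = 153.88².
Subtracting pairs of circle equations eliminates x²+y² and gives linear equations (the radical axes):
308.4 x + 45.6 y = 18244.60
-41.0 x − 127.8 y = -3.68
Solving the 2×2 system: x ≈ 62.1, y ≈ -19.9 km.

62.1 km east, -19.9 km north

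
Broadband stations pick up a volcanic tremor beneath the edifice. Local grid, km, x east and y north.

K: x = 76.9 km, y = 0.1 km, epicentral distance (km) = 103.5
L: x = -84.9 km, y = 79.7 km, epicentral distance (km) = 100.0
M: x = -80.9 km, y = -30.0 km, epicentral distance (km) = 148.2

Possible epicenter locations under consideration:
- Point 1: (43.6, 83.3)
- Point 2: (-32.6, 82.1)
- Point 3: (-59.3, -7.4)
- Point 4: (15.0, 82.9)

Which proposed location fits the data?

Point 4

For each candidate, compare |candidate − station| to the reported distance:
Point 1: residuals K 13.9, L 28.6, M 20.1 → max 28.6 km
Point 2: residuals K 33.3, L 47.6, M 26.1 → max 47.6 km
Point 3: residuals K 32.9, L 9.2, M 116.9 → max 116.9 km
Point 4: residuals K 0.1, L 0.0, M 0.1 → max 0.1 km
Only Point 4 has all residuals ≈ 0.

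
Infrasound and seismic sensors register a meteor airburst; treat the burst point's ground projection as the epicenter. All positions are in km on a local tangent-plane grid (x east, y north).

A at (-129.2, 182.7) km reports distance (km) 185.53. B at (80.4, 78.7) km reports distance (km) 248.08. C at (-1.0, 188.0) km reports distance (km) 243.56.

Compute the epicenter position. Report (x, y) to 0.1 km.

(-154.5, -1.1)

Circle about each station: (x + 129.2)² + (y − 182.7)² = 185.53²; (x − 80.4)² + (y − 78.7)² = 248.08²; (x + 1.0)² + (y − 188.0)² = 243.56².
Subtracting pairs of circle equations eliminates x²+y² and gives linear equations (the radical axes):
419.2 x − 208.0 y = -64536.39
256.4 x + 10.6 y = -39627.02
Solving the 2×2 system: x ≈ -154.5, y ≈ -1.1 km.
Check against A (with the unrounded x, y): √((x + 129.2)²+(y − 182.7)²) = 185.55 ≈ 185.53 km. ✓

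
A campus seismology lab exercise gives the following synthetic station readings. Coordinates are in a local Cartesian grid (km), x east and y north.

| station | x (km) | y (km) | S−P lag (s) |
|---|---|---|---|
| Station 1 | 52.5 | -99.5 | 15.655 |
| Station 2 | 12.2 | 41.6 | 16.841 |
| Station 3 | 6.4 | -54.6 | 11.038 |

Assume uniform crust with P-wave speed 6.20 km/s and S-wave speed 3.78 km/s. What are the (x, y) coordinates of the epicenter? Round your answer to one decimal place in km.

x ≈ -97.7 km, y ≈ -78.9 km

Distance from S−P lag: d = Δt · v_P v_S / (v_P − v_S) = Δt · (6.20·3.78)/(6.20−3.78) ≈ 9.6843·Δt.
So d_Station 1 = 151.61, d_Station 2 = 163.09, d_Station 3 = 106.90 km.
Circle about each station: (x − 52.5)² + (y + 99.5)² = 151.61²; (x − 12.2)² + (y − 41.6)² = 163.09²; (x − 6.4)² + (y + 54.6)² = 106.90².
Subtracting the Station 1 equation from the Station 2 and Station 3 equations removes the quadratic terms:
-80.6 x + 282.2 y = -14389.86
-92.2 x + 89.8 y = 1923.60
Solving the 2×2 system: x ≈ -97.7, y ≈ -78.9 km.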